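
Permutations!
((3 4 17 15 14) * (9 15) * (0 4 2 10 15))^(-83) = ((0 4 17 9)(2 10 15 14 3))^(-83) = (0 4 17 9)(2 15 3 10 14)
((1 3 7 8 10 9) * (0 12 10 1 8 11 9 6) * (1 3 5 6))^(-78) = (12)(3 11 8 7 9)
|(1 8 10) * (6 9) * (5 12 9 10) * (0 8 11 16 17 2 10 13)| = |(0 8 5 12 9 6 13)(1 11 16 17 2 10)| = 42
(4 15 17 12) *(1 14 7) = (1 14 7)(4 15 17 12) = [0, 14, 2, 3, 15, 5, 6, 1, 8, 9, 10, 11, 4, 13, 7, 17, 16, 12]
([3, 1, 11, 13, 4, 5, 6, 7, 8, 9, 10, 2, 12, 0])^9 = [0, 1, 11, 3, 4, 5, 6, 7, 8, 9, 10, 2, 12, 13]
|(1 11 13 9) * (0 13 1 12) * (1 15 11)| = 4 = |(0 13 9 12)(11 15)|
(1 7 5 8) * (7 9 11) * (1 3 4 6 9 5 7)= [0, 5, 2, 4, 6, 8, 9, 7, 3, 11, 10, 1]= (1 5 8 3 4 6 9 11)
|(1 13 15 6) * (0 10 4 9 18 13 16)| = 10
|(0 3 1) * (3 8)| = 4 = |(0 8 3 1)|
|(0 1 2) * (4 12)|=|(0 1 2)(4 12)|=6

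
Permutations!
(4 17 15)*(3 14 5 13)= (3 14 5 13)(4 17 15)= [0, 1, 2, 14, 17, 13, 6, 7, 8, 9, 10, 11, 12, 3, 5, 4, 16, 15]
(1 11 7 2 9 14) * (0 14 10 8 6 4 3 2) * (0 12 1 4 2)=[14, 11, 9, 0, 3, 5, 2, 12, 6, 10, 8, 7, 1, 13, 4]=(0 14 4 3)(1 11 7 12)(2 9 10 8 6)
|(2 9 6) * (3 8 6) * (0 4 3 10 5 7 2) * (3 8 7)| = 12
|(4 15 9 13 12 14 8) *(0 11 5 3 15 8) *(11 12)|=6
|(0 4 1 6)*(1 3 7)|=|(0 4 3 7 1 6)|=6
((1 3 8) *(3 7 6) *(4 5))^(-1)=((1 7 6 3 8)(4 5))^(-1)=(1 8 3 6 7)(4 5)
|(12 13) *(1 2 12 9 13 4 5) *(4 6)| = 6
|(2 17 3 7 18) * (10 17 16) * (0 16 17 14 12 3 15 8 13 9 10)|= |(0 16)(2 17 15 8 13 9 10 14 12 3 7 18)|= 12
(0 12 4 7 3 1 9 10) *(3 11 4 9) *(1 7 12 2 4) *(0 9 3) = (0 2 4 12 3 7 11 1)(9 10) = [2, 0, 4, 7, 12, 5, 6, 11, 8, 10, 9, 1, 3]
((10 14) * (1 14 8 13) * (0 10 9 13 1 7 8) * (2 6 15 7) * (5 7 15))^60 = (15)(1 5 13)(2 14 7)(6 9 8)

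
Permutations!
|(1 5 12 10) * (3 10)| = |(1 5 12 3 10)| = 5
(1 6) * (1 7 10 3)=(1 6 7 10 3)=[0, 6, 2, 1, 4, 5, 7, 10, 8, 9, 3]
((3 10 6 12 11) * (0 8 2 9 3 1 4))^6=((0 8 2 9 3 10 6 12 11 1 4))^6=(0 6 8 12 2 11 9 1 3 4 10)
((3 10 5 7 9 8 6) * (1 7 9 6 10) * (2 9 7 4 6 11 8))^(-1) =(1 3 6 4)(2 9)(5 10 8 11 7)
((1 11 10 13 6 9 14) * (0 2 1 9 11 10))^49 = (9 14)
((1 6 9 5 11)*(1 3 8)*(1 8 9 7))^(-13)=(1 7 6)(3 11 5 9)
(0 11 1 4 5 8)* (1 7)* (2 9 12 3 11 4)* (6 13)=(0 4 5 8)(1 2 9 12 3 11 7)(6 13)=[4, 2, 9, 11, 5, 8, 13, 1, 0, 12, 10, 7, 3, 6]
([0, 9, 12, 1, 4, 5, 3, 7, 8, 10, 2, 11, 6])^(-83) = (1 9 10 2 12 6 3)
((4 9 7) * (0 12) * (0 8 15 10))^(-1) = ((0 12 8 15 10)(4 9 7))^(-1) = (0 10 15 8 12)(4 7 9)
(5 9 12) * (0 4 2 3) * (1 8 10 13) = (0 4 2 3)(1 8 10 13)(5 9 12) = [4, 8, 3, 0, 2, 9, 6, 7, 10, 12, 13, 11, 5, 1]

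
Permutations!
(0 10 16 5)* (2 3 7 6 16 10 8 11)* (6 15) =(0 8 11 2 3 7 15 6 16 5) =[8, 1, 3, 7, 4, 0, 16, 15, 11, 9, 10, 2, 12, 13, 14, 6, 5]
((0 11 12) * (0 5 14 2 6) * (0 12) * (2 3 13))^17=(0 11)(2 5 13 12 3 6 14)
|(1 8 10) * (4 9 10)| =5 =|(1 8 4 9 10)|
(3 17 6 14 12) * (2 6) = [0, 1, 6, 17, 4, 5, 14, 7, 8, 9, 10, 11, 3, 13, 12, 15, 16, 2] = (2 6 14 12 3 17)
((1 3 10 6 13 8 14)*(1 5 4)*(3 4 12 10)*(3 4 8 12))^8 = ((1 8 14 5 3 4)(6 13 12 10))^8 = (1 14 3)(4 8 5)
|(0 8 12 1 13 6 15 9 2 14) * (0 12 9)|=10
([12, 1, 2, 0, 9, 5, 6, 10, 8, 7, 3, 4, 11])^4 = (0 9)(3 4)(7 12)(10 11)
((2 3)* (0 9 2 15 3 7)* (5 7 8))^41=(0 7 5 8 2 9)(3 15)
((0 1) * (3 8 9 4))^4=(9)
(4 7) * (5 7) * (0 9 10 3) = [9, 1, 2, 0, 5, 7, 6, 4, 8, 10, 3] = (0 9 10 3)(4 5 7)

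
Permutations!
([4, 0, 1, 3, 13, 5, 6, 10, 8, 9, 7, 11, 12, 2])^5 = [0, 1, 2, 3, 4, 5, 6, 10, 8, 9, 7, 11, 12, 13]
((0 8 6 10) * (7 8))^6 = (0 7 8 6 10)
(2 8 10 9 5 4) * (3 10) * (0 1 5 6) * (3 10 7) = (0 1 5 4 2 8 10 9 6)(3 7) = [1, 5, 8, 7, 2, 4, 0, 3, 10, 6, 9]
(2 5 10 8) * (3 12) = (2 5 10 8)(3 12) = [0, 1, 5, 12, 4, 10, 6, 7, 2, 9, 8, 11, 3]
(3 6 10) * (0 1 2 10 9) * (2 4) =(0 1 4 2 10 3 6 9) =[1, 4, 10, 6, 2, 5, 9, 7, 8, 0, 3]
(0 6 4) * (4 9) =(0 6 9 4) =[6, 1, 2, 3, 0, 5, 9, 7, 8, 4]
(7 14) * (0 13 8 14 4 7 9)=(0 13 8 14 9)(4 7)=[13, 1, 2, 3, 7, 5, 6, 4, 14, 0, 10, 11, 12, 8, 9]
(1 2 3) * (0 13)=(0 13)(1 2 3)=[13, 2, 3, 1, 4, 5, 6, 7, 8, 9, 10, 11, 12, 0]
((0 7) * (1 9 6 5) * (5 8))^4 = ((0 7)(1 9 6 8 5))^4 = (1 5 8 6 9)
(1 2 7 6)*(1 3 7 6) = (1 2 6 3 7) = [0, 2, 6, 7, 4, 5, 3, 1]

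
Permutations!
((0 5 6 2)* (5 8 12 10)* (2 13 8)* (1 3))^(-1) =((0 2)(1 3)(5 6 13 8 12 10))^(-1) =(0 2)(1 3)(5 10 12 8 13 6)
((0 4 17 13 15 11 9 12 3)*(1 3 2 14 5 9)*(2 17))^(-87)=((0 4 2 14 5 9 12 17 13 15 11 1 3))^(-87)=(0 5 13 3 14 17 1 2 12 11 4 9 15)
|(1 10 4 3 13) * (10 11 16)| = 7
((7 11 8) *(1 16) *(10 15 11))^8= ((1 16)(7 10 15 11 8))^8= (16)(7 11 10 8 15)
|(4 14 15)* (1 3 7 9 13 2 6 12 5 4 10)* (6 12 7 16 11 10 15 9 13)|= 45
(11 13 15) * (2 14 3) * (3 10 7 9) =[0, 1, 14, 2, 4, 5, 6, 9, 8, 3, 7, 13, 12, 15, 10, 11] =(2 14 10 7 9 3)(11 13 15)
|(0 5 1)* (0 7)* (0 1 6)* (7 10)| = |(0 5 6)(1 10 7)| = 3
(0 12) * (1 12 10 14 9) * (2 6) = (0 10 14 9 1 12)(2 6) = [10, 12, 6, 3, 4, 5, 2, 7, 8, 1, 14, 11, 0, 13, 9]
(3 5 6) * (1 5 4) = (1 5 6 3 4) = [0, 5, 2, 4, 1, 6, 3]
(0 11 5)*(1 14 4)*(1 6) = (0 11 5)(1 14 4 6) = [11, 14, 2, 3, 6, 0, 1, 7, 8, 9, 10, 5, 12, 13, 4]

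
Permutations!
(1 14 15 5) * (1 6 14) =(5 6 14 15) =[0, 1, 2, 3, 4, 6, 14, 7, 8, 9, 10, 11, 12, 13, 15, 5]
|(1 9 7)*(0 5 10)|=3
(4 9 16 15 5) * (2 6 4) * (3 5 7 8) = [0, 1, 6, 5, 9, 2, 4, 8, 3, 16, 10, 11, 12, 13, 14, 7, 15] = (2 6 4 9 16 15 7 8 3 5)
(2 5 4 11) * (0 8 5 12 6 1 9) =[8, 9, 12, 3, 11, 4, 1, 7, 5, 0, 10, 2, 6] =(0 8 5 4 11 2 12 6 1 9)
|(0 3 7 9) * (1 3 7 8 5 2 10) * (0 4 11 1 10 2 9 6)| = 21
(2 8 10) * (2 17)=(2 8 10 17)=[0, 1, 8, 3, 4, 5, 6, 7, 10, 9, 17, 11, 12, 13, 14, 15, 16, 2]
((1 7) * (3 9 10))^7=((1 7)(3 9 10))^7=(1 7)(3 9 10)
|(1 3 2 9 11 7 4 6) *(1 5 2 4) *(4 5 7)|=9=|(1 3 5 2 9 11 4 6 7)|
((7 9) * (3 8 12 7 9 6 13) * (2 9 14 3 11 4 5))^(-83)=(2 9 14 3 8 12 7 6 13 11 4 5)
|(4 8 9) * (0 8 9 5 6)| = 4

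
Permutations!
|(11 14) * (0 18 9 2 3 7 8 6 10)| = |(0 18 9 2 3 7 8 6 10)(11 14)| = 18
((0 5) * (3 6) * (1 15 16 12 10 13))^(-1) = (0 5)(1 13 10 12 16 15)(3 6)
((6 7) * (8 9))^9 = ((6 7)(8 9))^9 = (6 7)(8 9)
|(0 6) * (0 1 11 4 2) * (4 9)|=|(0 6 1 11 9 4 2)|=7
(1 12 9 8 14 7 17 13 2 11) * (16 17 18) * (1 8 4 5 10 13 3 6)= (1 12 9 4 5 10 13 2 11 8 14 7 18 16 17 3 6)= [0, 12, 11, 6, 5, 10, 1, 18, 14, 4, 13, 8, 9, 2, 7, 15, 17, 3, 16]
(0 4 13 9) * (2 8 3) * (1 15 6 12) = [4, 15, 8, 2, 13, 5, 12, 7, 3, 0, 10, 11, 1, 9, 14, 6] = (0 4 13 9)(1 15 6 12)(2 8 3)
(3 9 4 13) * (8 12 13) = [0, 1, 2, 9, 8, 5, 6, 7, 12, 4, 10, 11, 13, 3] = (3 9 4 8 12 13)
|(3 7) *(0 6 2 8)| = |(0 6 2 8)(3 7)| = 4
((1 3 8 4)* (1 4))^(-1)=(1 8 3)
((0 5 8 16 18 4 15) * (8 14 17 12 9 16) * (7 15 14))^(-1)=(0 15 7 5)(4 18 16 9 12 17 14)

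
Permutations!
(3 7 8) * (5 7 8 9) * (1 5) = (1 5 7 9)(3 8) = [0, 5, 2, 8, 4, 7, 6, 9, 3, 1]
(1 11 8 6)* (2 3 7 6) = (1 11 8 2 3 7 6) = [0, 11, 3, 7, 4, 5, 1, 6, 2, 9, 10, 8]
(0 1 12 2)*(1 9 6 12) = (0 9 6 12 2) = [9, 1, 0, 3, 4, 5, 12, 7, 8, 6, 10, 11, 2]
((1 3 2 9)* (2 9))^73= (1 3 9)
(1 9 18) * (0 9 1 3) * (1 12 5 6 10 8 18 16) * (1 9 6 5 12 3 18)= (18)(0 6 10 8 1 3)(9 16)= [6, 3, 2, 0, 4, 5, 10, 7, 1, 16, 8, 11, 12, 13, 14, 15, 9, 17, 18]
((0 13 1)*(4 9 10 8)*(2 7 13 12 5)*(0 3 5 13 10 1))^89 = (0 13 12)(1 9 4 8 10 7 2 5 3)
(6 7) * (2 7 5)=(2 7 6 5)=[0, 1, 7, 3, 4, 2, 5, 6]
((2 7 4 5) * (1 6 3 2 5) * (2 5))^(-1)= (1 4 7 2 5 3 6)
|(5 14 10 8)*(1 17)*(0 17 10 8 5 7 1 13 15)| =12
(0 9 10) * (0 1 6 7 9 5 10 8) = (0 5 10 1 6 7 9 8) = [5, 6, 2, 3, 4, 10, 7, 9, 0, 8, 1]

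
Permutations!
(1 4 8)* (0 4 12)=(0 4 8 1 12)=[4, 12, 2, 3, 8, 5, 6, 7, 1, 9, 10, 11, 0]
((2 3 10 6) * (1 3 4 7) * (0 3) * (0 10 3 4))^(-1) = ((0 4 7 1 10 6 2))^(-1) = (0 2 6 10 1 7 4)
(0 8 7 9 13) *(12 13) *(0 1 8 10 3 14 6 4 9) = [10, 8, 2, 14, 9, 5, 4, 0, 7, 12, 3, 11, 13, 1, 6] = (0 10 3 14 6 4 9 12 13 1 8 7)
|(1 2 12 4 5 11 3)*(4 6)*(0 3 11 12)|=4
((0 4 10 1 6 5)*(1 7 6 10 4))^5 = ((0 1 10 7 6 5))^5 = (0 5 6 7 10 1)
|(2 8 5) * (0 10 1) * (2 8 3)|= 6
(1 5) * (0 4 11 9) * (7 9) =(0 4 11 7 9)(1 5) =[4, 5, 2, 3, 11, 1, 6, 9, 8, 0, 10, 7]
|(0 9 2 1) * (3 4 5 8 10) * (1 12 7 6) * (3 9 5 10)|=|(0 5 8 3 4 10 9 2 12 7 6 1)|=12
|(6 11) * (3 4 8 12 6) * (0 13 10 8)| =|(0 13 10 8 12 6 11 3 4)| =9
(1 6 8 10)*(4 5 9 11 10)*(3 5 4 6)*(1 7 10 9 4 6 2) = [0, 3, 1, 5, 6, 4, 8, 10, 2, 11, 7, 9] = (1 3 5 4 6 8 2)(7 10)(9 11)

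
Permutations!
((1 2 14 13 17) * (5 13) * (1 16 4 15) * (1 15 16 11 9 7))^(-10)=(1 7 9 11 17 13 5 14 2)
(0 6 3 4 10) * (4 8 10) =[6, 1, 2, 8, 4, 5, 3, 7, 10, 9, 0] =(0 6 3 8 10)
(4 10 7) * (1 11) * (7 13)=(1 11)(4 10 13 7)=[0, 11, 2, 3, 10, 5, 6, 4, 8, 9, 13, 1, 12, 7]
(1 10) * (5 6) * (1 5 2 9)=(1 10 5 6 2 9)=[0, 10, 9, 3, 4, 6, 2, 7, 8, 1, 5]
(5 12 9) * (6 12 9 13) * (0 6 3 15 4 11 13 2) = (0 6 12 2)(3 15 4 11 13)(5 9) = [6, 1, 0, 15, 11, 9, 12, 7, 8, 5, 10, 13, 2, 3, 14, 4]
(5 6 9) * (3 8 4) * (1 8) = (1 8 4 3)(5 6 9) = [0, 8, 2, 1, 3, 6, 9, 7, 4, 5]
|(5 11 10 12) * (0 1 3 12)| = 7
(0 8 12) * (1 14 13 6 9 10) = (0 8 12)(1 14 13 6 9 10) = [8, 14, 2, 3, 4, 5, 9, 7, 12, 10, 1, 11, 0, 6, 13]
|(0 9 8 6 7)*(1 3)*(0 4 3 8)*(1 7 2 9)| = |(0 1 8 6 2 9)(3 7 4)| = 6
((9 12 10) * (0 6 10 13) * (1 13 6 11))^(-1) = ((0 11 1 13)(6 10 9 12))^(-1) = (0 13 1 11)(6 12 9 10)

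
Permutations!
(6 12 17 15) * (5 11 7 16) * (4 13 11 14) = (4 13 11 7 16 5 14)(6 12 17 15) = [0, 1, 2, 3, 13, 14, 12, 16, 8, 9, 10, 7, 17, 11, 4, 6, 5, 15]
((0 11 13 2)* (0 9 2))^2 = ((0 11 13)(2 9))^2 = (0 13 11)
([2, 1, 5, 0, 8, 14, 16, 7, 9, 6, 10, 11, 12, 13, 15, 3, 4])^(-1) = (0 3 15 14 5 2)(4 16 6 9 8)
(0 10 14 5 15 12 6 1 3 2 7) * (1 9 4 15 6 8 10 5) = (0 5 6 9 4 15 12 8 10 14 1 3 2 7) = [5, 3, 7, 2, 15, 6, 9, 0, 10, 4, 14, 11, 8, 13, 1, 12]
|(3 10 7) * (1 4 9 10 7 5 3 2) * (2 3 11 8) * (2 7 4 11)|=|(1 11 8 7 3 4 9 10 5 2)|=10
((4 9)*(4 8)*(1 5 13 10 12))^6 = ((1 5 13 10 12)(4 9 8))^6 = (1 5 13 10 12)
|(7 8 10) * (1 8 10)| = 2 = |(1 8)(7 10)|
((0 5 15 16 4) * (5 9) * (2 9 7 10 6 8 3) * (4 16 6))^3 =(16)(0 4 10 7)(2 15 3 5 8 9 6) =((16)(0 7 10 4)(2 9 5 15 6 8 3))^3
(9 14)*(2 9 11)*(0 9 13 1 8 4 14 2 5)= (0 9 2 13 1 8 4 14 11 5)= [9, 8, 13, 3, 14, 0, 6, 7, 4, 2, 10, 5, 12, 1, 11]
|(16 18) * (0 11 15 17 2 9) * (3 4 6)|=|(0 11 15 17 2 9)(3 4 6)(16 18)|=6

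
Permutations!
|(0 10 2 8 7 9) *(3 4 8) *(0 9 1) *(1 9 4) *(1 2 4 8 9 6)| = 8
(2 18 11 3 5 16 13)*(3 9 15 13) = (2 18 11 9 15 13)(3 5 16) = [0, 1, 18, 5, 4, 16, 6, 7, 8, 15, 10, 9, 12, 2, 14, 13, 3, 17, 11]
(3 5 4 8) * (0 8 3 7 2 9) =(0 8 7 2 9)(3 5 4) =[8, 1, 9, 5, 3, 4, 6, 2, 7, 0]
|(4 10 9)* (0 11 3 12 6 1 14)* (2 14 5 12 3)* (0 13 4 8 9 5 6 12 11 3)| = 14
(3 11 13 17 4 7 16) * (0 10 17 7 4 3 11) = (0 10 17 3)(7 16 11 13) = [10, 1, 2, 0, 4, 5, 6, 16, 8, 9, 17, 13, 12, 7, 14, 15, 11, 3]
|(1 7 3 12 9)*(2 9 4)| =7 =|(1 7 3 12 4 2 9)|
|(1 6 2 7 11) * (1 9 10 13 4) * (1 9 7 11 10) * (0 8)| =18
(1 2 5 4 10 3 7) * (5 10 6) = [0, 2, 10, 7, 6, 4, 5, 1, 8, 9, 3] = (1 2 10 3 7)(4 6 5)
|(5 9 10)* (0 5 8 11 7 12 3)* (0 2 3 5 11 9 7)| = 6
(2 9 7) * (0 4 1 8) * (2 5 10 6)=[4, 8, 9, 3, 1, 10, 2, 5, 0, 7, 6]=(0 4 1 8)(2 9 7 5 10 6)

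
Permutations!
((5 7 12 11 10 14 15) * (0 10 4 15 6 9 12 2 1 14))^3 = ((0 10)(1 14 6 9 12 11 4 15 5 7 2))^3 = (0 10)(1 9 4 7 14 12 15 2 6 11 5)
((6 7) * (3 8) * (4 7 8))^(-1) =((3 4 7 6 8))^(-1) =(3 8 6 7 4)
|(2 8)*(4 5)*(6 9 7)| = 6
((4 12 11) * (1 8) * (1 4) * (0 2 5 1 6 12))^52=(0 8 5)(1 2 4)(6 12 11)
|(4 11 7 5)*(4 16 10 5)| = |(4 11 7)(5 16 10)| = 3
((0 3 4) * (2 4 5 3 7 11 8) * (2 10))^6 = (0 4 2 10 8 11 7) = ((0 7 11 8 10 2 4)(3 5))^6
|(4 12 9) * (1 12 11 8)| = 6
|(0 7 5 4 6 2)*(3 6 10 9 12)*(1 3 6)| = |(0 7 5 4 10 9 12 6 2)(1 3)| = 18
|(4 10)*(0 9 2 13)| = 4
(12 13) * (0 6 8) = (0 6 8)(12 13) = [6, 1, 2, 3, 4, 5, 8, 7, 0, 9, 10, 11, 13, 12]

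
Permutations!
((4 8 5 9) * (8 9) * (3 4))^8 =((3 4 9)(5 8))^8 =(3 9 4)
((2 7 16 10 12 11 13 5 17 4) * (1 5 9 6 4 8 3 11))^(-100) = ((1 5 17 8 3 11 13 9 6 4 2 7 16 10 12))^(-100) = (1 11 2)(3 4 12)(5 13 7)(6 10 8)(9 16 17)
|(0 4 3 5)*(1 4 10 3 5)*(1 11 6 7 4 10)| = 9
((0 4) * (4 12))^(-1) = (0 4 12) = ((0 12 4))^(-1)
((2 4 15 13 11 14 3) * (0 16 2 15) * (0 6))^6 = ((0 16 2 4 6)(3 15 13 11 14))^6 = (0 16 2 4 6)(3 15 13 11 14)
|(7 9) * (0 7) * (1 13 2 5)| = 12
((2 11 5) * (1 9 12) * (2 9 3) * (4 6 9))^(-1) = (1 12 9 6 4 5 11 2 3) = ((1 3 2 11 5 4 6 9 12))^(-1)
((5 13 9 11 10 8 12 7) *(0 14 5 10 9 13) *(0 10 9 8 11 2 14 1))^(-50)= (2 11 9 10 7 5 12 14 8)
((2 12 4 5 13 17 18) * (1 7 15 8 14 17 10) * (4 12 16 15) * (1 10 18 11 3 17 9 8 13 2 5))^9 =(2 13)(5 15)(16 18)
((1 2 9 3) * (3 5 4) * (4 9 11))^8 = ((1 2 11 4 3)(5 9))^8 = (1 4 2 3 11)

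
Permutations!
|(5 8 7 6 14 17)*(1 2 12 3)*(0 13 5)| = |(0 13 5 8 7 6 14 17)(1 2 12 3)| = 8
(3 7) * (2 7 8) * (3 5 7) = (2 3 8)(5 7) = [0, 1, 3, 8, 4, 7, 6, 5, 2]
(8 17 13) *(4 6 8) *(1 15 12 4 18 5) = (1 15 12 4 6 8 17 13 18 5) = [0, 15, 2, 3, 6, 1, 8, 7, 17, 9, 10, 11, 4, 18, 14, 12, 16, 13, 5]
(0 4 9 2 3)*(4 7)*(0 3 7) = (2 7 4 9) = [0, 1, 7, 3, 9, 5, 6, 4, 8, 2]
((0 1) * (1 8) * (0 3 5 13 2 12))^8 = ((0 8 1 3 5 13 2 12))^8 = (13)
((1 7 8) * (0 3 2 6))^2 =(0 2)(1 8 7)(3 6)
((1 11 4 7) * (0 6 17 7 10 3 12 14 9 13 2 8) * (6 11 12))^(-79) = ((0 11 4 10 3 6 17 7 1 12 14 9 13 2 8))^(-79) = (0 9 7 10 8 14 17 4 2 12 6 11 13 1 3)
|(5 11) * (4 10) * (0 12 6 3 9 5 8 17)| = |(0 12 6 3 9 5 11 8 17)(4 10)| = 18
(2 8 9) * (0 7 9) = (0 7 9 2 8) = [7, 1, 8, 3, 4, 5, 6, 9, 0, 2]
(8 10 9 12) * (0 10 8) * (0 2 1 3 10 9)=(0 9 12 2 1 3 10)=[9, 3, 1, 10, 4, 5, 6, 7, 8, 12, 0, 11, 2]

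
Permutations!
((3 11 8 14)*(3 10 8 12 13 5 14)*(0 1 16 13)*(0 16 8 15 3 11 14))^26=(0 8 12 13)(1 11 16 5)(3 10)(14 15)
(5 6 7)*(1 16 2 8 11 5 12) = (1 16 2 8 11 5 6 7 12) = [0, 16, 8, 3, 4, 6, 7, 12, 11, 9, 10, 5, 1, 13, 14, 15, 2]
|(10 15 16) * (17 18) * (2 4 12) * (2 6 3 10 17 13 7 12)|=|(2 4)(3 10 15 16 17 18 13 7 12 6)|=10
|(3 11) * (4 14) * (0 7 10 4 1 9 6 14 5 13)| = |(0 7 10 4 5 13)(1 9 6 14)(3 11)| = 12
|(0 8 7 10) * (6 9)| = 4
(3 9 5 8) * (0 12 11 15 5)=[12, 1, 2, 9, 4, 8, 6, 7, 3, 0, 10, 15, 11, 13, 14, 5]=(0 12 11 15 5 8 3 9)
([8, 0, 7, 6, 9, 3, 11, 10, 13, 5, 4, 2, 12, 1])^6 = [13, 8, 3, 4, 2, 10, 9, 6, 1, 7, 11, 5, 12, 0]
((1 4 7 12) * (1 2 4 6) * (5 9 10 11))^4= (12)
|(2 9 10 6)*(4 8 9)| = 6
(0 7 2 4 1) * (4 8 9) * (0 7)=(1 7 2 8 9 4)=[0, 7, 8, 3, 1, 5, 6, 2, 9, 4]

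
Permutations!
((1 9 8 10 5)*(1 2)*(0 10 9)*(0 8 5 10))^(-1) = ((10)(1 8 9 5 2))^(-1) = (10)(1 2 5 9 8)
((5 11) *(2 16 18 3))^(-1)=((2 16 18 3)(5 11))^(-1)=(2 3 18 16)(5 11)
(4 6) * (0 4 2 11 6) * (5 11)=(0 4)(2 5 11 6)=[4, 1, 5, 3, 0, 11, 2, 7, 8, 9, 10, 6]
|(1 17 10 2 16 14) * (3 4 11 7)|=12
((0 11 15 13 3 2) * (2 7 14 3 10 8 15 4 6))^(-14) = (0 11 4 6 2)(3 7 14)(8 13)(10 15)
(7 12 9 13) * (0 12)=(0 12 9 13 7)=[12, 1, 2, 3, 4, 5, 6, 0, 8, 13, 10, 11, 9, 7]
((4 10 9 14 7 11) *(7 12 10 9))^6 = ((4 9 14 12 10 7 11))^6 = (4 11 7 10 12 14 9)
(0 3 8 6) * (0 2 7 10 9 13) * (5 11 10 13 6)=[3, 1, 7, 8, 4, 11, 2, 13, 5, 6, 9, 10, 12, 0]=(0 3 8 5 11 10 9 6 2 7 13)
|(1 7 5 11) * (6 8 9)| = 12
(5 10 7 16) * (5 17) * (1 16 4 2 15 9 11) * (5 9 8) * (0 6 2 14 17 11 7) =[6, 16, 15, 3, 14, 10, 2, 4, 5, 7, 0, 1, 12, 13, 17, 8, 11, 9] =(0 6 2 15 8 5 10)(1 16 11)(4 14 17 9 7)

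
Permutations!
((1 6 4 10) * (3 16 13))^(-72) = ((1 6 4 10)(3 16 13))^(-72) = (16)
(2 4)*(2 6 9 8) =(2 4 6 9 8) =[0, 1, 4, 3, 6, 5, 9, 7, 2, 8]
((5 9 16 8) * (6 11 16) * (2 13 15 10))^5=(2 13 15 10)(5 8 16 11 6 9)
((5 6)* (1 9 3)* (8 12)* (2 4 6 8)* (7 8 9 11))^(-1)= ((1 11 7 8 12 2 4 6 5 9 3))^(-1)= (1 3 9 5 6 4 2 12 8 7 11)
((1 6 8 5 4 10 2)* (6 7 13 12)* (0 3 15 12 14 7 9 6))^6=((0 3 15 12)(1 9 6 8 5 4 10 2)(7 13 14))^6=(0 15)(1 10 5 6)(2 4 8 9)(3 12)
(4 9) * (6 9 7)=[0, 1, 2, 3, 7, 5, 9, 6, 8, 4]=(4 7 6 9)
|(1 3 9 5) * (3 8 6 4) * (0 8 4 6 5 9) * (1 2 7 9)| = |(0 8 5 2 7 9 1 4 3)| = 9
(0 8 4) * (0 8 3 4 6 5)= (0 3 4 8 6 5)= [3, 1, 2, 4, 8, 0, 5, 7, 6]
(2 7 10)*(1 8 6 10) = [0, 8, 7, 3, 4, 5, 10, 1, 6, 9, 2] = (1 8 6 10 2 7)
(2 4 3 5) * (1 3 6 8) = [0, 3, 4, 5, 6, 2, 8, 7, 1] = (1 3 5 2 4 6 8)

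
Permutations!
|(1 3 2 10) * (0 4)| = 4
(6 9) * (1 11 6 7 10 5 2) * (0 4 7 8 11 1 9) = [4, 1, 9, 3, 7, 2, 0, 10, 11, 8, 5, 6] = (0 4 7 10 5 2 9 8 11 6)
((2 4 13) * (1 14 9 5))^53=(1 14 9 5)(2 13 4)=((1 14 9 5)(2 4 13))^53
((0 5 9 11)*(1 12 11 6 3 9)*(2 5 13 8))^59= ((0 13 8 2 5 1 12 11)(3 9 6))^59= (0 2 12 13 5 11 8 1)(3 6 9)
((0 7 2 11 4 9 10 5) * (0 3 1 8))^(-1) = ((0 7 2 11 4 9 10 5 3 1 8))^(-1) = (0 8 1 3 5 10 9 4 11 2 7)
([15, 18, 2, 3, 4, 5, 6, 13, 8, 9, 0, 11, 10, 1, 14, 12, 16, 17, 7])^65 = [15, 18, 2, 3, 4, 5, 6, 13, 8, 9, 0, 11, 10, 1, 14, 12, 16, 17, 7]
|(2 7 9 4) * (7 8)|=5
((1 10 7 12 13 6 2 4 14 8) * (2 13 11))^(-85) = ((1 10 7 12 11 2 4 14 8)(6 13))^(-85) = (1 2 10 4 7 14 12 8 11)(6 13)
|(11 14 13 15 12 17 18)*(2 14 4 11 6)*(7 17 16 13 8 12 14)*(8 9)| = 70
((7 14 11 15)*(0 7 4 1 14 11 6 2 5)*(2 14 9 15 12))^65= (0 5 2 12 11 7)(1 9 15 4)(6 14)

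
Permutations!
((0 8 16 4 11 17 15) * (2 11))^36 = (0 2)(4 15)(8 11)(16 17)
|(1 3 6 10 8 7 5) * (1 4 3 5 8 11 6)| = |(1 5 4 3)(6 10 11)(7 8)| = 12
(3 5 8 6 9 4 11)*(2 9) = [0, 1, 9, 5, 11, 8, 2, 7, 6, 4, 10, 3] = (2 9 4 11 3 5 8 6)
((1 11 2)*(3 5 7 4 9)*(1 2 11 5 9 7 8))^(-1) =((11)(1 5 8)(3 9)(4 7))^(-1) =(11)(1 8 5)(3 9)(4 7)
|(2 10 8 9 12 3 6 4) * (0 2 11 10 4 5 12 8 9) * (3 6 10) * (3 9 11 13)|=9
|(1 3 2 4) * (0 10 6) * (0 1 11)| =|(0 10 6 1 3 2 4 11)| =8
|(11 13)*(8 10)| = 2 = |(8 10)(11 13)|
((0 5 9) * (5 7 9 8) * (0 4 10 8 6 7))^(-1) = ((4 10 8 5 6 7 9))^(-1) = (4 9 7 6 5 8 10)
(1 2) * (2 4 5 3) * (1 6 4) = [0, 1, 6, 2, 5, 3, 4] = (2 6 4 5 3)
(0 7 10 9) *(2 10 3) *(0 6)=(0 7 3 2 10 9 6)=[7, 1, 10, 2, 4, 5, 0, 3, 8, 6, 9]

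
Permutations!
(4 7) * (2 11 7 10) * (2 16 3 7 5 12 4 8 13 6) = (2 11 5 12 4 10 16 3 7 8 13 6) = [0, 1, 11, 7, 10, 12, 2, 8, 13, 9, 16, 5, 4, 6, 14, 15, 3]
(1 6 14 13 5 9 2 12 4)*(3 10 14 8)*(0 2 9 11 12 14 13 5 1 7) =(0 2 14 5 11 12 4 7)(1 6 8 3 10 13) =[2, 6, 14, 10, 7, 11, 8, 0, 3, 9, 13, 12, 4, 1, 5]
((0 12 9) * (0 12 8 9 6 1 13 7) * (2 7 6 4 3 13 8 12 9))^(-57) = (0 3 1 7 4 6 2 12 13 8)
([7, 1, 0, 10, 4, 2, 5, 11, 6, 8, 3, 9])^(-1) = [2, 1, 5, 10, 4, 6, 8, 0, 9, 11, 3, 7]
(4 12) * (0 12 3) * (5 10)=(0 12 4 3)(5 10)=[12, 1, 2, 0, 3, 10, 6, 7, 8, 9, 5, 11, 4]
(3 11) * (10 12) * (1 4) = (1 4)(3 11)(10 12) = [0, 4, 2, 11, 1, 5, 6, 7, 8, 9, 12, 3, 10]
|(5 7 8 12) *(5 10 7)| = 4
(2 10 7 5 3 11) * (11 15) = (2 10 7 5 3 15 11) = [0, 1, 10, 15, 4, 3, 6, 5, 8, 9, 7, 2, 12, 13, 14, 11]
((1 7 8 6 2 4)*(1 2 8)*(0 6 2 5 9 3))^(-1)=(0 3 9 5 4 2 8 6)(1 7)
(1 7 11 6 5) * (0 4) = (0 4)(1 7 11 6 5) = [4, 7, 2, 3, 0, 1, 5, 11, 8, 9, 10, 6]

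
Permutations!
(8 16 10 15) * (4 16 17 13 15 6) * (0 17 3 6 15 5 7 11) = (0 17 13 5 7 11)(3 6 4 16 10 15 8) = [17, 1, 2, 6, 16, 7, 4, 11, 3, 9, 15, 0, 12, 5, 14, 8, 10, 13]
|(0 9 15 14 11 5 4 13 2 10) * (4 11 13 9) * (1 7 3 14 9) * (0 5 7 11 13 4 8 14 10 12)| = 26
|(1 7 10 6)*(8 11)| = 4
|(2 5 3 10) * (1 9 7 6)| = 4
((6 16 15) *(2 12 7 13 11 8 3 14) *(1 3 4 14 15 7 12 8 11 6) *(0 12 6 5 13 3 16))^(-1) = (0 6 12)(1 15 3 7 16)(2 14 4 8)(5 13)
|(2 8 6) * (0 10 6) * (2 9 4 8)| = |(0 10 6 9 4 8)| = 6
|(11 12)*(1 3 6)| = 6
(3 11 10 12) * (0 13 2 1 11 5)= (0 13 2 1 11 10 12 3 5)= [13, 11, 1, 5, 4, 0, 6, 7, 8, 9, 12, 10, 3, 2]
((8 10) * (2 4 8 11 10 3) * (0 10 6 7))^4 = (0 7 6 11 10)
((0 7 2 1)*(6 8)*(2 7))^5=((0 2 1)(6 8))^5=(0 1 2)(6 8)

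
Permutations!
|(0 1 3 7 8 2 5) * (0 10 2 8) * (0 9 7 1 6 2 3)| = |(0 6 2 5 10 3 1)(7 9)| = 14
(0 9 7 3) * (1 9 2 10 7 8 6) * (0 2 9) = [9, 0, 10, 2, 4, 5, 1, 3, 6, 8, 7] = (0 9 8 6 1)(2 10 7 3)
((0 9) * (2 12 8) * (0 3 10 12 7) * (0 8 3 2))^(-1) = ((0 9 2 7 8)(3 10 12))^(-1) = (0 8 7 2 9)(3 12 10)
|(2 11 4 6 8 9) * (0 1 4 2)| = 6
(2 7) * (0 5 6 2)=(0 5 6 2 7)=[5, 1, 7, 3, 4, 6, 2, 0]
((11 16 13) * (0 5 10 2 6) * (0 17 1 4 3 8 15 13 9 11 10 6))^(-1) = ((0 5 6 17 1 4 3 8 15 13 10 2)(9 11 16))^(-1) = (0 2 10 13 15 8 3 4 1 17 6 5)(9 16 11)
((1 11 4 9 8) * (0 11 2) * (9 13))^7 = ((0 11 4 13 9 8 1 2))^7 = (0 2 1 8 9 13 4 11)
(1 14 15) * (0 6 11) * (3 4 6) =(0 3 4 6 11)(1 14 15) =[3, 14, 2, 4, 6, 5, 11, 7, 8, 9, 10, 0, 12, 13, 15, 1]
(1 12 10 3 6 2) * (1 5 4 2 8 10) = (1 12)(2 5 4)(3 6 8 10) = [0, 12, 5, 6, 2, 4, 8, 7, 10, 9, 3, 11, 1]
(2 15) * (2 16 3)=(2 15 16 3)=[0, 1, 15, 2, 4, 5, 6, 7, 8, 9, 10, 11, 12, 13, 14, 16, 3]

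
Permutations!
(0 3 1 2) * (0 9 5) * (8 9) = (0 3 1 2 8 9 5) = [3, 2, 8, 1, 4, 0, 6, 7, 9, 5]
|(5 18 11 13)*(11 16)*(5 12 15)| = 7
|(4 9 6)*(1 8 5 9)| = |(1 8 5 9 6 4)| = 6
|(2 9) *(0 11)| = |(0 11)(2 9)| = 2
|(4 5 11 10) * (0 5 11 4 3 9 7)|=8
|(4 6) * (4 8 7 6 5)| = |(4 5)(6 8 7)| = 6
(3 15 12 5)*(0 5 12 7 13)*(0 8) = (0 5 3 15 7 13 8) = [5, 1, 2, 15, 4, 3, 6, 13, 0, 9, 10, 11, 12, 8, 14, 7]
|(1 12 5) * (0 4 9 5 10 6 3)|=9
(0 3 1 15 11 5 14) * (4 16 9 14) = (0 3 1 15 11 5 4 16 9 14) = [3, 15, 2, 1, 16, 4, 6, 7, 8, 14, 10, 5, 12, 13, 0, 11, 9]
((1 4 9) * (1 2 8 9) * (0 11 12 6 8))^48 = (0 2 9 8 6 12 11)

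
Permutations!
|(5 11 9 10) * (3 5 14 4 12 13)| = |(3 5 11 9 10 14 4 12 13)| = 9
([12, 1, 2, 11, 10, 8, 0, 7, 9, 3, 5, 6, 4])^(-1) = (0 6 11 3 9 8 5 10 4 12)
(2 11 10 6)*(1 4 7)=(1 4 7)(2 11 10 6)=[0, 4, 11, 3, 7, 5, 2, 1, 8, 9, 6, 10]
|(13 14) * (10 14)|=3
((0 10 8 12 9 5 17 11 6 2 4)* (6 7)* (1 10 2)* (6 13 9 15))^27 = (1 12)(5 7)(6 8)(9 11)(10 15)(13 17)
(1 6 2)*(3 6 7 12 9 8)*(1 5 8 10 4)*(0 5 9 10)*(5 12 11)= (0 12 10 4 1 7 11 5 8 3 6 2 9)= [12, 7, 9, 6, 1, 8, 2, 11, 3, 0, 4, 5, 10]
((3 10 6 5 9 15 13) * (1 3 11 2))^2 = (1 10 5 15 11)(2 3 6 9 13)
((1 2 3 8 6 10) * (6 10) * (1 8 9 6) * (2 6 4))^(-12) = ((1 6)(2 3 9 4)(8 10))^(-12) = (10)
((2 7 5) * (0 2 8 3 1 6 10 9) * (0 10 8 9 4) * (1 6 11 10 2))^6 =((0 1 11 10 4)(2 7 5 9)(3 6 8))^6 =(0 1 11 10 4)(2 5)(7 9)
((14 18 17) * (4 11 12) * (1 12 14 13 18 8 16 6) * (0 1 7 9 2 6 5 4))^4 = ((0 1 12)(2 6 7 9)(4 11 14 8 16 5)(13 18 17))^4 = (0 1 12)(4 16 14)(5 8 11)(13 18 17)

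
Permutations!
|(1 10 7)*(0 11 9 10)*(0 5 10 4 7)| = |(0 11 9 4 7 1 5 10)| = 8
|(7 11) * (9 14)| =|(7 11)(9 14)| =2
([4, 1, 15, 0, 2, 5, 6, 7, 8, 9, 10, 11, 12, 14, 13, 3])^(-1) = [3, 1, 4, 15, 0, 5, 6, 7, 8, 9, 10, 11, 12, 14, 13, 2]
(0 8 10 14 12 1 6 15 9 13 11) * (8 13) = (0 13 11)(1 6 15 9 8 10 14 12) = [13, 6, 2, 3, 4, 5, 15, 7, 10, 8, 14, 0, 1, 11, 12, 9]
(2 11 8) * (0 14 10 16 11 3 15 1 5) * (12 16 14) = (0 12 16 11 8 2 3 15 1 5)(10 14) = [12, 5, 3, 15, 4, 0, 6, 7, 2, 9, 14, 8, 16, 13, 10, 1, 11]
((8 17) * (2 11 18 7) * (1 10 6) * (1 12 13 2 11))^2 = (1 6 13)(2 10 12)(7 18 11)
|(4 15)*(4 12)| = |(4 15 12)| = 3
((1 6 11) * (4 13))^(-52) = ((1 6 11)(4 13))^(-52) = (13)(1 11 6)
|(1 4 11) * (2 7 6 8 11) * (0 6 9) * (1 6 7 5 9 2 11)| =5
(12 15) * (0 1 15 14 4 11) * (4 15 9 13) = (0 1 9 13 4 11)(12 14 15) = [1, 9, 2, 3, 11, 5, 6, 7, 8, 13, 10, 0, 14, 4, 15, 12]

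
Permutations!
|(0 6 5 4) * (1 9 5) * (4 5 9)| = |(9)(0 6 1 4)| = 4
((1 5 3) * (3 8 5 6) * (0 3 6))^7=(0 3 1)(5 8)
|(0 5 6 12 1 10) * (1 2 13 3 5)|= 6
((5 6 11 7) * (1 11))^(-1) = ((1 11 7 5 6))^(-1) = (1 6 5 7 11)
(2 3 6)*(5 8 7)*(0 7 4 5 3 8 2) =(0 7 3 6)(2 8 4 5) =[7, 1, 8, 6, 5, 2, 0, 3, 4]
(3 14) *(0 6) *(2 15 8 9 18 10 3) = (0 6)(2 15 8 9 18 10 3 14) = [6, 1, 15, 14, 4, 5, 0, 7, 9, 18, 3, 11, 12, 13, 2, 8, 16, 17, 10]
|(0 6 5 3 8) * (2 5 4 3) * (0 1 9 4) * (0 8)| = 14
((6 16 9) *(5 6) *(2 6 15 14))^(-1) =(2 14 15 5 9 16 6)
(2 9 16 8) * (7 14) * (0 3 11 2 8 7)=(0 3 11 2 9 16 7 14)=[3, 1, 9, 11, 4, 5, 6, 14, 8, 16, 10, 2, 12, 13, 0, 15, 7]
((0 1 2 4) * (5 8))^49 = ((0 1 2 4)(5 8))^49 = (0 1 2 4)(5 8)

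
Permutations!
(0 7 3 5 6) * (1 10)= (0 7 3 5 6)(1 10)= [7, 10, 2, 5, 4, 6, 0, 3, 8, 9, 1]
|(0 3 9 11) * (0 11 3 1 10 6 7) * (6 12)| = |(0 1 10 12 6 7)(3 9)| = 6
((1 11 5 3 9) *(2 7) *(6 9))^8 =((1 11 5 3 6 9)(2 7))^8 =(1 5 6)(3 9 11)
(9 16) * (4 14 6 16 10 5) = [0, 1, 2, 3, 14, 4, 16, 7, 8, 10, 5, 11, 12, 13, 6, 15, 9] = (4 14 6 16 9 10 5)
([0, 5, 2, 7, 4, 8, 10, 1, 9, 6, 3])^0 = (10)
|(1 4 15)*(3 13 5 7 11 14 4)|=|(1 3 13 5 7 11 14 4 15)|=9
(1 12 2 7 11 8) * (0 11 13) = [11, 12, 7, 3, 4, 5, 6, 13, 1, 9, 10, 8, 2, 0] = (0 11 8 1 12 2 7 13)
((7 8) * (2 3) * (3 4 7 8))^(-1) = (8)(2 3 7 4)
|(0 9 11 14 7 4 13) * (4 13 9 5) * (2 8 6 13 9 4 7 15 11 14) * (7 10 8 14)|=12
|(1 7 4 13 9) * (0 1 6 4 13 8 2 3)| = 10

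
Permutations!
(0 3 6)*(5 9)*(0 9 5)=(0 3 6 9)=[3, 1, 2, 6, 4, 5, 9, 7, 8, 0]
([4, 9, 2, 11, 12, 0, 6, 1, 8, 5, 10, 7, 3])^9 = (12)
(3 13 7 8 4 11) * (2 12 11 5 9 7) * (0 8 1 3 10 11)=(0 8 4 5 9 7 1 3 13 2 12)(10 11)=[8, 3, 12, 13, 5, 9, 6, 1, 4, 7, 11, 10, 0, 2]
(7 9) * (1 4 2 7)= (1 4 2 7 9)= [0, 4, 7, 3, 2, 5, 6, 9, 8, 1]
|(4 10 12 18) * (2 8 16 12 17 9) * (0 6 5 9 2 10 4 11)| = |(0 6 5 9 10 17 2 8 16 12 18 11)| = 12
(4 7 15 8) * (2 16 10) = (2 16 10)(4 7 15 8) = [0, 1, 16, 3, 7, 5, 6, 15, 4, 9, 2, 11, 12, 13, 14, 8, 10]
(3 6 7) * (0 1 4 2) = [1, 4, 0, 6, 2, 5, 7, 3] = (0 1 4 2)(3 6 7)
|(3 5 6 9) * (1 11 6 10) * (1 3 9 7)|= |(1 11 6 7)(3 5 10)|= 12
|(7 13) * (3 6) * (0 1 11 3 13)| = 7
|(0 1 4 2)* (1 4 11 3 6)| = |(0 4 2)(1 11 3 6)| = 12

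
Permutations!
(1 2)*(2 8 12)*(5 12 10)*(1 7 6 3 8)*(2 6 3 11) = [0, 1, 7, 8, 4, 12, 11, 3, 10, 9, 5, 2, 6] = (2 7 3 8 10 5 12 6 11)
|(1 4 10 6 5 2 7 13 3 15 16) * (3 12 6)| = |(1 4 10 3 15 16)(2 7 13 12 6 5)| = 6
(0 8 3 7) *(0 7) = (0 8 3) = [8, 1, 2, 0, 4, 5, 6, 7, 3]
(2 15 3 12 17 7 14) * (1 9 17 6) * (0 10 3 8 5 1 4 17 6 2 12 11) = (0 10 3 11)(1 9 6 4 17 7 14 12 2 15 8 5) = [10, 9, 15, 11, 17, 1, 4, 14, 5, 6, 3, 0, 2, 13, 12, 8, 16, 7]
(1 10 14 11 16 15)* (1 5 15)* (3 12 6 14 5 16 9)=(1 10 5 15 16)(3 12 6 14 11 9)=[0, 10, 2, 12, 4, 15, 14, 7, 8, 3, 5, 9, 6, 13, 11, 16, 1]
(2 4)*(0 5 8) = (0 5 8)(2 4) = [5, 1, 4, 3, 2, 8, 6, 7, 0]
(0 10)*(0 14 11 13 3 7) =(0 10 14 11 13 3 7) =[10, 1, 2, 7, 4, 5, 6, 0, 8, 9, 14, 13, 12, 3, 11]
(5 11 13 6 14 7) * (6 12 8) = [0, 1, 2, 3, 4, 11, 14, 5, 6, 9, 10, 13, 8, 12, 7] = (5 11 13 12 8 6 14 7)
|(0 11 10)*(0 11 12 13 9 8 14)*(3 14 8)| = 6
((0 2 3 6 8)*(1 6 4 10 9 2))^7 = ((0 1 6 8)(2 3 4 10 9))^7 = (0 8 6 1)(2 4 9 3 10)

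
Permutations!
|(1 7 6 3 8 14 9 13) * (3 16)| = 9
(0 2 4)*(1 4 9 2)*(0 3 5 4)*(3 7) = [1, 0, 9, 5, 7, 4, 6, 3, 8, 2] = (0 1)(2 9)(3 5 4 7)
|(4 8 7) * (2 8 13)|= 5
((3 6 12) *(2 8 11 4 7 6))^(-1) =((2 8 11 4 7 6 12 3))^(-1) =(2 3 12 6 7 4 11 8)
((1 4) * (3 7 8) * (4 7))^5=((1 7 8 3 4))^5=(8)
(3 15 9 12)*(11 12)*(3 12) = (3 15 9 11) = [0, 1, 2, 15, 4, 5, 6, 7, 8, 11, 10, 3, 12, 13, 14, 9]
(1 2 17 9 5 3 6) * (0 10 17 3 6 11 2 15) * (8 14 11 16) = (0 10 17 9 5 6 1 15)(2 3 16 8 14 11) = [10, 15, 3, 16, 4, 6, 1, 7, 14, 5, 17, 2, 12, 13, 11, 0, 8, 9]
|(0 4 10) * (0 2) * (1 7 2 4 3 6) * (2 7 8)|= |(0 3 6 1 8 2)(4 10)|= 6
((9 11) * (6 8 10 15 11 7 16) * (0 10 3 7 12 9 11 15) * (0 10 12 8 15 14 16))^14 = (0 9 3)(6 14)(7 12 8)(15 16) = ((0 12 9 8 3 7)(6 15 14 16))^14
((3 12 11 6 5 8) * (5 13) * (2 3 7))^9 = ((2 3 12 11 6 13 5 8 7))^9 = (13)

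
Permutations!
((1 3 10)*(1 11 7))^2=(1 10 7 3 11)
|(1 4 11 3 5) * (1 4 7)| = 4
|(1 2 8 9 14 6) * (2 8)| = 5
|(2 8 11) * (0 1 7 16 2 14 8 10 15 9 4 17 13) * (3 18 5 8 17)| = |(0 1 7 16 2 10 15 9 4 3 18 5 8 11 14 17 13)| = 17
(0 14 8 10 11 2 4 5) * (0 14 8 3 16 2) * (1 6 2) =[8, 6, 4, 16, 5, 14, 2, 7, 10, 9, 11, 0, 12, 13, 3, 15, 1] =(0 8 10 11)(1 6 2 4 5 14 3 16)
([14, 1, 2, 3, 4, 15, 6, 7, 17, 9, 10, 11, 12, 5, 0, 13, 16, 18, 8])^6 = [0, 1, 2, 3, 4, 5, 6, 7, 8, 9, 10, 11, 12, 13, 14, 15, 16, 17, 18]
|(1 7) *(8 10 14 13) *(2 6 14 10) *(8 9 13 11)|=10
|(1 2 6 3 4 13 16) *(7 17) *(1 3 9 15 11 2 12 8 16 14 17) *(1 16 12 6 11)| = 28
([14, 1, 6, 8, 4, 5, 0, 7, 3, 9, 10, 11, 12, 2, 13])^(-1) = (0 6 2 13 14)(3 8)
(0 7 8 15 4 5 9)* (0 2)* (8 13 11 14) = [7, 1, 0, 3, 5, 9, 6, 13, 15, 2, 10, 14, 12, 11, 8, 4] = (0 7 13 11 14 8 15 4 5 9 2)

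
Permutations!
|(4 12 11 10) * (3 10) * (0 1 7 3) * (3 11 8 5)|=12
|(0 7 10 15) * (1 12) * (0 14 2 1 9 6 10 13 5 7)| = |(1 12 9 6 10 15 14 2)(5 7 13)| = 24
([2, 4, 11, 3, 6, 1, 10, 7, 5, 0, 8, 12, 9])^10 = (12)(1 8 6)(4 5 10)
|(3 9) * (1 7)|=2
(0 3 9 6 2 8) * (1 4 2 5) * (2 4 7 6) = [3, 7, 8, 9, 4, 1, 5, 6, 0, 2] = (0 3 9 2 8)(1 7 6 5)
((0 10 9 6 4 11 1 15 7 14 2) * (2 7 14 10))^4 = (1 10 11 7 4 14 6 15 9)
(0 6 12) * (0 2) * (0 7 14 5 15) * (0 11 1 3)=(0 6 12 2 7 14 5 15 11 1 3)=[6, 3, 7, 0, 4, 15, 12, 14, 8, 9, 10, 1, 2, 13, 5, 11]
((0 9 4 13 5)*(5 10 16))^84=(16)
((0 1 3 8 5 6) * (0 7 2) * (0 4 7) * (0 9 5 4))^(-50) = ((0 1 3 8 4 7 2)(5 6 9))^(-50) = (0 2 7 4 8 3 1)(5 6 9)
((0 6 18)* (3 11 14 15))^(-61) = (0 18 6)(3 15 14 11) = ((0 6 18)(3 11 14 15))^(-61)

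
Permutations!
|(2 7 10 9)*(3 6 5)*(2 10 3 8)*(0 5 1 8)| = 6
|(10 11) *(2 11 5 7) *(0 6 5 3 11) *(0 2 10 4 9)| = 9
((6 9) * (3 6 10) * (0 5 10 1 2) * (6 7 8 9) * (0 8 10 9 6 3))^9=((0 5 9 1 2 8 6 3 7 10))^9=(0 10 7 3 6 8 2 1 9 5)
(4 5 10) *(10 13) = (4 5 13 10) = [0, 1, 2, 3, 5, 13, 6, 7, 8, 9, 4, 11, 12, 10]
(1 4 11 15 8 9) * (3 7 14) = (1 4 11 15 8 9)(3 7 14) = [0, 4, 2, 7, 11, 5, 6, 14, 9, 1, 10, 15, 12, 13, 3, 8]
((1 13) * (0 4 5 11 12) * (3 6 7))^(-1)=((0 4 5 11 12)(1 13)(3 6 7))^(-1)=(0 12 11 5 4)(1 13)(3 7 6)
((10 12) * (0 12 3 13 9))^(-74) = (0 13 10)(3 12 9) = ((0 12 10 3 13 9))^(-74)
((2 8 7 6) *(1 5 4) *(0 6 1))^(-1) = (0 4 5 1 7 8 2 6)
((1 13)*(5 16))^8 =(16)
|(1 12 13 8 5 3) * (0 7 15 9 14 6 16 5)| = 13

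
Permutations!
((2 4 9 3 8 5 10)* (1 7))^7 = (10)(1 7) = ((1 7)(2 4 9 3 8 5 10))^7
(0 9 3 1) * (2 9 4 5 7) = (0 4 5 7 2 9 3 1) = [4, 0, 9, 1, 5, 7, 6, 2, 8, 3]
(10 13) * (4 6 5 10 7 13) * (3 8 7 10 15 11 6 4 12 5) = (3 8 7 13 10 12 5 15 11 6) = [0, 1, 2, 8, 4, 15, 3, 13, 7, 9, 12, 6, 5, 10, 14, 11]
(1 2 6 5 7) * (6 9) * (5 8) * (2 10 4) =[0, 10, 9, 3, 2, 7, 8, 1, 5, 6, 4] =(1 10 4 2 9 6 8 5 7)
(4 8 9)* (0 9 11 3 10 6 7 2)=(0 9 4 8 11 3 10 6 7 2)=[9, 1, 0, 10, 8, 5, 7, 2, 11, 4, 6, 3]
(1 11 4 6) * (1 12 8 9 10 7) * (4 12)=[0, 11, 2, 3, 6, 5, 4, 1, 9, 10, 7, 12, 8]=(1 11 12 8 9 10 7)(4 6)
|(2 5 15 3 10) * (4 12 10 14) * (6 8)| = |(2 5 15 3 14 4 12 10)(6 8)| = 8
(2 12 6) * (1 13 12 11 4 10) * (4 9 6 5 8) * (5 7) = (1 13 12 7 5 8 4 10)(2 11 9 6) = [0, 13, 11, 3, 10, 8, 2, 5, 4, 6, 1, 9, 7, 12]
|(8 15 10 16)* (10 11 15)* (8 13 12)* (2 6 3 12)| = 8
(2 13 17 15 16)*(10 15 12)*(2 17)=(2 13)(10 15 16 17 12)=[0, 1, 13, 3, 4, 5, 6, 7, 8, 9, 15, 11, 10, 2, 14, 16, 17, 12]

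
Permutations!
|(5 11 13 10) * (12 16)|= |(5 11 13 10)(12 16)|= 4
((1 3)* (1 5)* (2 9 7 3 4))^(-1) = ((1 4 2 9 7 3 5))^(-1) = (1 5 3 7 9 2 4)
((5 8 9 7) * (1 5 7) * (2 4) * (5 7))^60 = ((1 7 5 8 9)(2 4))^60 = (9)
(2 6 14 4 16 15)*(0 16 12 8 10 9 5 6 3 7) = (0 16 15 2 3 7)(4 12 8 10 9 5 6 14) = [16, 1, 3, 7, 12, 6, 14, 0, 10, 5, 9, 11, 8, 13, 4, 2, 15]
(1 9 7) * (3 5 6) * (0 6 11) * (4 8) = (0 6 3 5 11)(1 9 7)(4 8) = [6, 9, 2, 5, 8, 11, 3, 1, 4, 7, 10, 0]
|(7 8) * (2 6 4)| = |(2 6 4)(7 8)| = 6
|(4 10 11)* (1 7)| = |(1 7)(4 10 11)| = 6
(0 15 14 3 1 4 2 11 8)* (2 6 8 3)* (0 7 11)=(0 15 14 2)(1 4 6 8 7 11 3)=[15, 4, 0, 1, 6, 5, 8, 11, 7, 9, 10, 3, 12, 13, 2, 14]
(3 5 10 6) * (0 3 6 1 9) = (0 3 5 10 1 9) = [3, 9, 2, 5, 4, 10, 6, 7, 8, 0, 1]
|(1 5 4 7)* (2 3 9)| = |(1 5 4 7)(2 3 9)| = 12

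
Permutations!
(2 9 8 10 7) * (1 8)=(1 8 10 7 2 9)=[0, 8, 9, 3, 4, 5, 6, 2, 10, 1, 7]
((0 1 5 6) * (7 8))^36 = ((0 1 5 6)(7 8))^36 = (8)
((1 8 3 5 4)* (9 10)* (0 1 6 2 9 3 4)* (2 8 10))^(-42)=((0 1 10 3 5)(2 9)(4 6 8))^(-42)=(0 3 1 5 10)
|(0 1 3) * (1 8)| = 4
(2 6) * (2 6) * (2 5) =[0, 1, 5, 3, 4, 2, 6] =(6)(2 5)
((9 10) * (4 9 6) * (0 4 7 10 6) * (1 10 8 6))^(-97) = ((0 4 9 1 10)(6 7 8))^(-97) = (0 1 4 10 9)(6 8 7)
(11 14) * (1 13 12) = (1 13 12)(11 14) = [0, 13, 2, 3, 4, 5, 6, 7, 8, 9, 10, 14, 1, 12, 11]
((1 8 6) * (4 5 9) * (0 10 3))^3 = ((0 10 3)(1 8 6)(4 5 9))^3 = (10)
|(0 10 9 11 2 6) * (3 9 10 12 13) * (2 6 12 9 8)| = |(0 9 11 6)(2 12 13 3 8)| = 20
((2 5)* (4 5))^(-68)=((2 4 5))^(-68)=(2 4 5)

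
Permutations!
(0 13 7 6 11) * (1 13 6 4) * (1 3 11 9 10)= (0 6 9 10 1 13 7 4 3 11)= [6, 13, 2, 11, 3, 5, 9, 4, 8, 10, 1, 0, 12, 7]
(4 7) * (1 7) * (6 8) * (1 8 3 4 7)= (3 4 8 6)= [0, 1, 2, 4, 8, 5, 3, 7, 6]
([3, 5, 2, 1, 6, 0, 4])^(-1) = [5, 3, 2, 0, 6, 1, 4]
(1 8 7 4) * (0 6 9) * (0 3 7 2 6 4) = (0 4 1 8 2 6 9 3 7) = [4, 8, 6, 7, 1, 5, 9, 0, 2, 3]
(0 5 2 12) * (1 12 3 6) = (0 5 2 3 6 1 12) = [5, 12, 3, 6, 4, 2, 1, 7, 8, 9, 10, 11, 0]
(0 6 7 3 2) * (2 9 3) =(0 6 7 2)(3 9) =[6, 1, 0, 9, 4, 5, 7, 2, 8, 3]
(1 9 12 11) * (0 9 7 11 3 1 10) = (0 9 12 3 1 7 11 10) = [9, 7, 2, 1, 4, 5, 6, 11, 8, 12, 0, 10, 3]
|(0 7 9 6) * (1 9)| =5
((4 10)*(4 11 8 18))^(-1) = ((4 10 11 8 18))^(-1) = (4 18 8 11 10)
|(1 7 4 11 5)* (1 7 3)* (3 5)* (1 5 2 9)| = 15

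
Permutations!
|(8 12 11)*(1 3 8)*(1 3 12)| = |(1 12 11 3 8)| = 5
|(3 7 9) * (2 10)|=|(2 10)(3 7 9)|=6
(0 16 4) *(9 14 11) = (0 16 4)(9 14 11) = [16, 1, 2, 3, 0, 5, 6, 7, 8, 14, 10, 9, 12, 13, 11, 15, 4]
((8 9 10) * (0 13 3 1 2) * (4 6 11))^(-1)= ((0 13 3 1 2)(4 6 11)(8 9 10))^(-1)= (0 2 1 3 13)(4 11 6)(8 10 9)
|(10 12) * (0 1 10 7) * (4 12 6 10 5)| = 6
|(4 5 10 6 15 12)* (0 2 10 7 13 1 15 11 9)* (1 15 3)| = 6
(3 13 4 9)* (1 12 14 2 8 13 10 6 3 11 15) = [0, 12, 8, 10, 9, 5, 3, 7, 13, 11, 6, 15, 14, 4, 2, 1] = (1 12 14 2 8 13 4 9 11 15)(3 10 6)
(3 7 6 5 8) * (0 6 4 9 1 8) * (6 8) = (0 8 3 7 4 9 1 6 5) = [8, 6, 2, 7, 9, 0, 5, 4, 3, 1]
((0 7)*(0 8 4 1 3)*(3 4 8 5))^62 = (8)(0 5)(3 7) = ((8)(0 7 5 3)(1 4))^62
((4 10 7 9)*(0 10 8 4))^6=(0 7)(9 10)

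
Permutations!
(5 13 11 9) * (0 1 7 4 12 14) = (0 1 7 4 12 14)(5 13 11 9) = [1, 7, 2, 3, 12, 13, 6, 4, 8, 5, 10, 9, 14, 11, 0]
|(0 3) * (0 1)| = 3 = |(0 3 1)|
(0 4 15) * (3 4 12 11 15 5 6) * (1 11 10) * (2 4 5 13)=[12, 11, 4, 5, 13, 6, 3, 7, 8, 9, 1, 15, 10, 2, 14, 0]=(0 12 10 1 11 15)(2 4 13)(3 5 6)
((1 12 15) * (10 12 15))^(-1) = (1 15)(10 12)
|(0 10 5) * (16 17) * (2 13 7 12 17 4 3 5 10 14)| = 11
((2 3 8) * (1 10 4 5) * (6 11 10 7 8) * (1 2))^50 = ((1 7 8)(2 3 6 11 10 4 5))^50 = (1 8 7)(2 3 6 11 10 4 5)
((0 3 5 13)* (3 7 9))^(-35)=((0 7 9 3 5 13))^(-35)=(0 7 9 3 5 13)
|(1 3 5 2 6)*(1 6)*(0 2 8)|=6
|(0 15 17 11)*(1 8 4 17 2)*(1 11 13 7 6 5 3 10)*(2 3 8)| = 7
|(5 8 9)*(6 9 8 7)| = |(5 7 6 9)| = 4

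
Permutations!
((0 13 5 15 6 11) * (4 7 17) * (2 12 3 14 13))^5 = ((0 2 12 3 14 13 5 15 6 11)(4 7 17))^5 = (0 13)(2 5)(3 6)(4 17 7)(11 14)(12 15)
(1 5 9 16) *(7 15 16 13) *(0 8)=(0 8)(1 5 9 13 7 15 16)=[8, 5, 2, 3, 4, 9, 6, 15, 0, 13, 10, 11, 12, 7, 14, 16, 1]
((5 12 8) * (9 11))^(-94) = ((5 12 8)(9 11))^(-94) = (5 8 12)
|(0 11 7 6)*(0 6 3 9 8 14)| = 7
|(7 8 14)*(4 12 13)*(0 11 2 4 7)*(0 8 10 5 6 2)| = |(0 11)(2 4 12 13 7 10 5 6)(8 14)| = 8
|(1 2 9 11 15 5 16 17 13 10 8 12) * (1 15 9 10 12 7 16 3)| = |(1 2 10 8 7 16 17 13 12 15 5 3)(9 11)| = 12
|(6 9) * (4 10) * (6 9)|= 2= |(4 10)|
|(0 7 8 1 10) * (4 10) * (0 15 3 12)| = |(0 7 8 1 4 10 15 3 12)| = 9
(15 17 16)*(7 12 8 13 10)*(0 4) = (0 4)(7 12 8 13 10)(15 17 16) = [4, 1, 2, 3, 0, 5, 6, 12, 13, 9, 7, 11, 8, 10, 14, 17, 15, 16]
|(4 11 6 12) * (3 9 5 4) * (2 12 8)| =|(2 12 3 9 5 4 11 6 8)| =9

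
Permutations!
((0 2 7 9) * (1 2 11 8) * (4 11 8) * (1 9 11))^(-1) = ((0 8 9)(1 2 7 11 4))^(-1) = (0 9 8)(1 4 11 7 2)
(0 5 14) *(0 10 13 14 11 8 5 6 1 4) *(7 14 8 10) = [6, 4, 2, 3, 0, 11, 1, 14, 5, 9, 13, 10, 12, 8, 7] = (0 6 1 4)(5 11 10 13 8)(7 14)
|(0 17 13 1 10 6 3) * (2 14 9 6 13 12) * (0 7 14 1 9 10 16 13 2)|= 30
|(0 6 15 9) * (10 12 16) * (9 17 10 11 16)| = 14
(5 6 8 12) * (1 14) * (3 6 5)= (1 14)(3 6 8 12)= [0, 14, 2, 6, 4, 5, 8, 7, 12, 9, 10, 11, 3, 13, 1]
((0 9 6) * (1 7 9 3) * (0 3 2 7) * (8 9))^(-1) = ((0 2 7 8 9 6 3 1))^(-1) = (0 1 3 6 9 8 7 2)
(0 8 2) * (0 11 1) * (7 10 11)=(0 8 2 7 10 11 1)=[8, 0, 7, 3, 4, 5, 6, 10, 2, 9, 11, 1]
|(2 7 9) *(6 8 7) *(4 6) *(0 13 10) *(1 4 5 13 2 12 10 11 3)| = 14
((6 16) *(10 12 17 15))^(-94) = ((6 16)(10 12 17 15))^(-94) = (10 17)(12 15)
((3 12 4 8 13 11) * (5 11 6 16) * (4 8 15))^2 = ((3 12 8 13 6 16 5 11)(4 15))^2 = (3 8 6 5)(11 12 13 16)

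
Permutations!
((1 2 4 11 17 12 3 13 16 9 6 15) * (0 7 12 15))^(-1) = (0 6 9 16 13 3 12 7)(1 15 17 11 4 2)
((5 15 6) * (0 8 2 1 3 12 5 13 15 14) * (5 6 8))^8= ((0 5 14)(1 3 12 6 13 15 8 2))^8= (15)(0 14 5)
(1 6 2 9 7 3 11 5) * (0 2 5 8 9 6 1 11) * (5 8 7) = (0 2 6 8 9 5 11 7 3) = [2, 1, 6, 0, 4, 11, 8, 3, 9, 5, 10, 7]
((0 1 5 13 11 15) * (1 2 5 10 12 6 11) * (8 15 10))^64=((0 2 5 13 1 8 15)(6 11 10 12))^64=(0 2 5 13 1 8 15)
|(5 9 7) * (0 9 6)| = 5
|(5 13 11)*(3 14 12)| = |(3 14 12)(5 13 11)| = 3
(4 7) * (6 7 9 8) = (4 9 8 6 7) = [0, 1, 2, 3, 9, 5, 7, 4, 6, 8]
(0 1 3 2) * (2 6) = (0 1 3 6 2) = [1, 3, 0, 6, 4, 5, 2]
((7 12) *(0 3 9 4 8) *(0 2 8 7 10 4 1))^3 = ((0 3 9 1)(2 8)(4 7 12 10))^3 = (0 1 9 3)(2 8)(4 10 12 7)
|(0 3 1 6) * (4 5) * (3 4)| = 6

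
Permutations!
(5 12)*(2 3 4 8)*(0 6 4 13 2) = (0 6 4 8)(2 3 13)(5 12) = [6, 1, 3, 13, 8, 12, 4, 7, 0, 9, 10, 11, 5, 2]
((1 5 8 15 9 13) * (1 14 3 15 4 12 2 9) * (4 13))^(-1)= ((1 5 8 13 14 3 15)(2 9 4 12))^(-1)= (1 15 3 14 13 8 5)(2 12 4 9)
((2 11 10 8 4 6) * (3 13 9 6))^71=(2 6 9 13 3 4 8 10 11)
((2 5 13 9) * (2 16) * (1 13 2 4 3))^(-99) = (1 16)(2 5)(3 9)(4 13)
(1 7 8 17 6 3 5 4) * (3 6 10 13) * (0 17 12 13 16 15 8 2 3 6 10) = (0 17)(1 7 2 3 5 4)(6 10 16 15 8 12 13) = [17, 7, 3, 5, 1, 4, 10, 2, 12, 9, 16, 11, 13, 6, 14, 8, 15, 0]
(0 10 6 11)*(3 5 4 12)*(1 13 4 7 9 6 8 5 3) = (0 10 8 5 7 9 6 11)(1 13 4 12) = [10, 13, 2, 3, 12, 7, 11, 9, 5, 6, 8, 0, 1, 4]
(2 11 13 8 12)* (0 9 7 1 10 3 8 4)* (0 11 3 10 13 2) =(0 9 7 1 13 4 11 2 3 8 12) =[9, 13, 3, 8, 11, 5, 6, 1, 12, 7, 10, 2, 0, 4]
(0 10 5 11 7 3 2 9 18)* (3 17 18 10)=(0 3 2 9 10 5 11 7 17 18)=[3, 1, 9, 2, 4, 11, 6, 17, 8, 10, 5, 7, 12, 13, 14, 15, 16, 18, 0]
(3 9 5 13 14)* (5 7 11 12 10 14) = (3 9 7 11 12 10 14)(5 13) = [0, 1, 2, 9, 4, 13, 6, 11, 8, 7, 14, 12, 10, 5, 3]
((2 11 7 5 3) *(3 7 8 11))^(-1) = ((2 3)(5 7)(8 11))^(-1) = (2 3)(5 7)(8 11)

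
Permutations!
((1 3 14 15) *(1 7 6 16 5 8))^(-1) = (1 8 5 16 6 7 15 14 3)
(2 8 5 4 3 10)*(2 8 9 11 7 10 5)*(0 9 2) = [9, 1, 2, 5, 3, 4, 6, 10, 0, 11, 8, 7] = (0 9 11 7 10 8)(3 5 4)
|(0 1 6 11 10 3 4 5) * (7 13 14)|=|(0 1 6 11 10 3 4 5)(7 13 14)|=24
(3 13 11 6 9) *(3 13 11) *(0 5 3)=(0 5 3 11 6 9 13)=[5, 1, 2, 11, 4, 3, 9, 7, 8, 13, 10, 6, 12, 0]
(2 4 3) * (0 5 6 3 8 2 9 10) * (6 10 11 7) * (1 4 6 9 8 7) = [5, 4, 6, 8, 7, 10, 3, 9, 2, 11, 0, 1] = (0 5 10)(1 4 7 9 11)(2 6 3 8)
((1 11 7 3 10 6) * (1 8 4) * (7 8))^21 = (1 11 8 4)(3 10 6 7)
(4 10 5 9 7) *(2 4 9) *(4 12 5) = (2 12 5)(4 10)(7 9) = [0, 1, 12, 3, 10, 2, 6, 9, 8, 7, 4, 11, 5]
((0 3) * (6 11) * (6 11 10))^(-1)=((11)(0 3)(6 10))^(-1)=(11)(0 3)(6 10)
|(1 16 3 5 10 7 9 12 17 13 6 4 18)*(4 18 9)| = |(1 16 3 5 10 7 4 9 12 17 13 6 18)| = 13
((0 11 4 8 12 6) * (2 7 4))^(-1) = ((0 11 2 7 4 8 12 6))^(-1) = (0 6 12 8 4 7 2 11)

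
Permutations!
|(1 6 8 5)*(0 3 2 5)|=7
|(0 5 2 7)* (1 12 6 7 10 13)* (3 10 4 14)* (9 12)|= |(0 5 2 4 14 3 10 13 1 9 12 6 7)|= 13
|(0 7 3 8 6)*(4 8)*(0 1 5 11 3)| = |(0 7)(1 5 11 3 4 8 6)| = 14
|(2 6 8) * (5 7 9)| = 3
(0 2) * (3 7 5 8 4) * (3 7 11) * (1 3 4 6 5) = (0 2)(1 3 11 4 7)(5 8 6) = [2, 3, 0, 11, 7, 8, 5, 1, 6, 9, 10, 4]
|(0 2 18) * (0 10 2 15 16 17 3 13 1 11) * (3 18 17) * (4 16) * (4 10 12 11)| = |(0 15 10 2 17 18 12 11)(1 4 16 3 13)| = 40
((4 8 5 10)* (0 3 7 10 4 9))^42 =(0 7 9 3 10)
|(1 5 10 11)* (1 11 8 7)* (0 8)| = |(11)(0 8 7 1 5 10)| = 6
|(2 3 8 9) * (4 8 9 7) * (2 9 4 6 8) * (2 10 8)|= |(2 3 4 10 8 7 6)|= 7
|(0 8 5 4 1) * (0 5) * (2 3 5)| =10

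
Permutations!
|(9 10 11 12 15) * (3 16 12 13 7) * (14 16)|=|(3 14 16 12 15 9 10 11 13 7)|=10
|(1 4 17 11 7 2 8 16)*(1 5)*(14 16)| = 10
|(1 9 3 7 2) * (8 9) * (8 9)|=|(1 9 3 7 2)|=5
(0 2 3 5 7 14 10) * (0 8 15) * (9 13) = (0 2 3 5 7 14 10 8 15)(9 13) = [2, 1, 3, 5, 4, 7, 6, 14, 15, 13, 8, 11, 12, 9, 10, 0]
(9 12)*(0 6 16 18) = [6, 1, 2, 3, 4, 5, 16, 7, 8, 12, 10, 11, 9, 13, 14, 15, 18, 17, 0] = (0 6 16 18)(9 12)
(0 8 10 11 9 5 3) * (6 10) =[8, 1, 2, 0, 4, 3, 10, 7, 6, 5, 11, 9] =(0 8 6 10 11 9 5 3)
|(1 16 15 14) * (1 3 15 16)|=3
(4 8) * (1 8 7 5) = [0, 8, 2, 3, 7, 1, 6, 5, 4] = (1 8 4 7 5)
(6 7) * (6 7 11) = (6 11) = [0, 1, 2, 3, 4, 5, 11, 7, 8, 9, 10, 6]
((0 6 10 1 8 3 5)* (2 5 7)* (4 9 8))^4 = (0 4 7 6 9 2 10 8 5 1 3)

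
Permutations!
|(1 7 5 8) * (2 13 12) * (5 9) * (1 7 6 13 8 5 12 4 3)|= 5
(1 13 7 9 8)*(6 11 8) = (1 13 7 9 6 11 8) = [0, 13, 2, 3, 4, 5, 11, 9, 1, 6, 10, 8, 12, 7]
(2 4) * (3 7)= [0, 1, 4, 7, 2, 5, 6, 3]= (2 4)(3 7)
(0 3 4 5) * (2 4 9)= [3, 1, 4, 9, 5, 0, 6, 7, 8, 2]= (0 3 9 2 4 5)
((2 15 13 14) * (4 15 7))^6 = (15)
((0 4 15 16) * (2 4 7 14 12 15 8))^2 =((0 7 14 12 15 16)(2 4 8))^2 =(0 14 15)(2 8 4)(7 12 16)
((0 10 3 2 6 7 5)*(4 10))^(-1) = ((0 4 10 3 2 6 7 5))^(-1) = (0 5 7 6 2 3 10 4)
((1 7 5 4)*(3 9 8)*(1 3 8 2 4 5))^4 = ((1 7)(2 4 3 9))^4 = (9)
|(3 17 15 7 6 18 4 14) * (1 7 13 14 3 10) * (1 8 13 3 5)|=12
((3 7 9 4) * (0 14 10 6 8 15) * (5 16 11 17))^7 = ((0 14 10 6 8 15)(3 7 9 4)(5 16 11 17))^7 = (0 14 10 6 8 15)(3 4 9 7)(5 17 11 16)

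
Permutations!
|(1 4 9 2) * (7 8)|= 4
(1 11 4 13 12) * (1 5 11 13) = (1 13 12 5 11 4) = [0, 13, 2, 3, 1, 11, 6, 7, 8, 9, 10, 4, 5, 12]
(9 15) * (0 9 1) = (0 9 15 1) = [9, 0, 2, 3, 4, 5, 6, 7, 8, 15, 10, 11, 12, 13, 14, 1]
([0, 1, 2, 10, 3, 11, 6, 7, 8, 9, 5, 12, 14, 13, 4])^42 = (14)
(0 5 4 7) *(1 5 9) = [9, 5, 2, 3, 7, 4, 6, 0, 8, 1] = (0 9 1 5 4 7)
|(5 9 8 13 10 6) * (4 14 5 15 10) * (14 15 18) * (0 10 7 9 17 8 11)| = |(0 10 6 18 14 5 17 8 13 4 15 7 9 11)| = 14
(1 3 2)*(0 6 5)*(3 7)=(0 6 5)(1 7 3 2)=[6, 7, 1, 2, 4, 0, 5, 3]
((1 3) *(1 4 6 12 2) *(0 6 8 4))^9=(0 2)(1 6)(3 12)(4 8)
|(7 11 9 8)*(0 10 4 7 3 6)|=9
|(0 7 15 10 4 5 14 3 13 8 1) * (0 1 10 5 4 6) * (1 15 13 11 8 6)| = 8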